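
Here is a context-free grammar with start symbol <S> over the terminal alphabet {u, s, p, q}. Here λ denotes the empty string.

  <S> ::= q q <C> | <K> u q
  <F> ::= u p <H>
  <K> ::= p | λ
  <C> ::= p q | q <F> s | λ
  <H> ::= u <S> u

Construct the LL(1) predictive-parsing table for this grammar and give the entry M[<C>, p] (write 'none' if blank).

FIRST(<F>) = {u}
FIRST(<K>) = {λ, p}
FIRST(<C>) = {λ, p, q}
FIRST(<H>) = {u}
FIRST(<S>) = {p, q, u}  (via <K> u q)
FOLLOW(<S>) includes $ since <S> is the start symbol.
FOLLOW(<S>): in <H>::=u <S> u, <S> is followed by u with FIRST {u}. Thus FOLLOW(<S>) = {$, u}.
FOLLOW(<C>): in <S>::=q q <C>, the suffix after <C> is empty, so FOLLOW(<C>) ⊇ FOLLOW(<S>) = {$, u}. Thus FOLLOW(<C>) = {$, u}.
For <C> ::= p q: FIRST(p q) = {p}, so it goes in M[<C>, t] for t ∈ {p}.
For <C> ::= q <F> s: FIRST(q <F> s) = {q}, so it goes in M[<C>, t] for t ∈ {q}.
For <C> ::= λ: FIRST(λ) = {λ}, so it goes in M[<C>, t] for t ∈ {}; since λ ∈ FIRST, also for every t ∈ FOLLOW(<C>) = {$, u}.

<C> ::= p q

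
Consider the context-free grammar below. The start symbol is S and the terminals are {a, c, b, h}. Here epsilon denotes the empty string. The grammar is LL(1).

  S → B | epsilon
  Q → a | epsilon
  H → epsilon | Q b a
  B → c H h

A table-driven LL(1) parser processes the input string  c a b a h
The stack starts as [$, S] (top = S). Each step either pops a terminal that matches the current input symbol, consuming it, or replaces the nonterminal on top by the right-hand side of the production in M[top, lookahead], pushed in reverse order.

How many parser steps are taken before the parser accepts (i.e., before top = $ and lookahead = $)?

9

step 1: stack=$ S  input=c a b a h $  — expand S → B
step 2: stack=$ B  input=c a b a h $  — expand B → c H h
step 3: stack=$ h H c  input=c a b a h $  — match c
step 4: stack=$ h H  input=a b a h $  — expand H → Q b a
step 5: stack=$ h a b Q  input=a b a h $  — expand Q → a
step 6: stack=$ h a b a  input=a b a h $  — match a
step 7: stack=$ h a b  input=b a h $  — match b
step 8: stack=$ h a  input=a h $  — match a
step 9: stack=$ h  input=h $  — match h
Accept reached after 9 steps.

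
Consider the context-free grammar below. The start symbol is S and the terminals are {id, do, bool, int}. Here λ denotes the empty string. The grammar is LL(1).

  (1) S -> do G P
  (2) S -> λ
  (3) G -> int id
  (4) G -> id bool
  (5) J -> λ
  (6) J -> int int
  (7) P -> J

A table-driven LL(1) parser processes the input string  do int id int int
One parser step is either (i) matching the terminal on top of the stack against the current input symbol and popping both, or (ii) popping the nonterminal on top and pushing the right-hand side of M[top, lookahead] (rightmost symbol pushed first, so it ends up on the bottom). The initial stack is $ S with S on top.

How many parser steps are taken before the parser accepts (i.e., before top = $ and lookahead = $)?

9

     Stack       Input                Action
  1  $ S         do int id int int $  expand S -> do G P
  2  $ P G do    do int id int int $  match do
  3  $ P G       int id int int $     expand G -> int id
  4  $ P id int  int id int int $     match int
  5  $ P id      id int int $         match id
  6  $ P         int int $            expand P -> J
  7  $ J         int int $            expand J -> int int
  8  $ int int   int int $            match int
  9  $ int       int $                match int
Accept reached after 9 steps.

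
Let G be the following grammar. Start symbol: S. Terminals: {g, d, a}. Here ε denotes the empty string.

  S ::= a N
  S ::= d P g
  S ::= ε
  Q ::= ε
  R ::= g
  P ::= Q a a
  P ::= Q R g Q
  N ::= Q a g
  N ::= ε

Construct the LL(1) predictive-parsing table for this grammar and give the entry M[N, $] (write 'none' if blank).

FIRST(S): from S::=a N we get {a}; from S::=d P g we get {d}; from S::=ε we get {ε}. So FIRST(S) = {ε, a, d}.
FIRST(Q): from Q::=ε we get {ε}. So FIRST(Q) = {ε}.
FIRST(R): from R::=g we get {g}. So FIRST(R) = {g}.
FIRST(P): from P::=Q a a we get {a}; from P::=Q R g Q we get {g}. So FIRST(P) = {a, g}.
FIRST(N): from N::=Q a g we get {a}; from N::=ε we get {ε}. So FIRST(N) = {ε, a}.
FOLLOW(S) includes $ since S is the start symbol.
FOLLOW(S): S appears on no right-hand side. Thus FOLLOW(S) = {$}.
FOLLOW(N): in S::=a N, the suffix after N is empty, so FOLLOW(N) ⊇ FOLLOW(S) = {$}. Thus FOLLOW(N) = {$}.
For N ::= Q a g: FIRST(Q a g) = {a}, so it goes in M[N, t] for t ∈ {a}.
For N ::= ε: FIRST(ε) = {ε}, so it goes in M[N, t] for t ∈ {}; since ε ∈ FIRST, also for every t ∈ FOLLOW(N) = {$}.

N ::= ε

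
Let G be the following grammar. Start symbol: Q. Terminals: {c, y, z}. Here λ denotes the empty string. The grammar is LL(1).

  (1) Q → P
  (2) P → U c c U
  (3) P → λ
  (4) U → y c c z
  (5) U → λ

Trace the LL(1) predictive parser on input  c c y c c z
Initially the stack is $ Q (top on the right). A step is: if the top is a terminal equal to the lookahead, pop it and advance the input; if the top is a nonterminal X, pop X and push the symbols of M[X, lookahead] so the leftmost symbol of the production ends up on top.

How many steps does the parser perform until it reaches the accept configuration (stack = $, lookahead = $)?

step 1: stack=$ Q  input=c c y c c z $  — expand Q → P
step 2: stack=$ P  input=c c y c c z $  — expand P → U c c U
step 3: stack=$ U c c U  input=c c y c c z $  — expand U → λ
step 4: stack=$ U c c  input=c c y c c z $  — match c
step 5: stack=$ U c  input=c y c c z $  — match c
step 6: stack=$ U  input=y c c z $  — expand U → y c c z
step 7: stack=$ z c c y  input=y c c z $  — match y
step 8: stack=$ z c c  input=c c z $  — match c
step 9: stack=$ z c  input=c z $  — match c
step 10: stack=$ z  input=z $  — match z
Accept reached after 10 steps.

10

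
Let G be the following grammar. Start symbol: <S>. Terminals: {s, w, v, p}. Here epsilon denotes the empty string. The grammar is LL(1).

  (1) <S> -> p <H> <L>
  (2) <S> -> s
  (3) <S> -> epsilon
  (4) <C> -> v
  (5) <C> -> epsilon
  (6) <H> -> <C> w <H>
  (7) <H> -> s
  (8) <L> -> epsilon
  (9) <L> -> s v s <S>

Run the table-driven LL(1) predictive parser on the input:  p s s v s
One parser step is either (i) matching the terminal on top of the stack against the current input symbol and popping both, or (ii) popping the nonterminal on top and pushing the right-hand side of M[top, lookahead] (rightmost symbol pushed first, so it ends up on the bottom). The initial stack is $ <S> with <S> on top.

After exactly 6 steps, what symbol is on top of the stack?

     Stack        Input        Action
  1  $ <S>        p s s v s $  expand <S> -> p <H> <L>
  2  $ <L> <H> p  p s s v s $  match p
  3  $ <L> <H>    s s v s $    expand <H> -> s
  4  $ <L> s      s s v s $    match s
  5  $ <L>        s v s $      expand <L> -> s v s <S>
  6  $ <S> s v s  s v s $      match s
Stack after step 6: $ <S> s v (top = v).

v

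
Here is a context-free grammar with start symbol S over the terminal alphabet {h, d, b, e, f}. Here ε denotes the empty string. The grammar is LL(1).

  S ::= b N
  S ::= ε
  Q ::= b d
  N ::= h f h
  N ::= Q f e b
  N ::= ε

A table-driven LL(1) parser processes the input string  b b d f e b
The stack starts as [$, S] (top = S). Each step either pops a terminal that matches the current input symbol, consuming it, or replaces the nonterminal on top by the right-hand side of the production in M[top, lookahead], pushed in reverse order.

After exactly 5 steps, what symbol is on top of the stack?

     Stack        Input          Action
  1  $ S          b b d f e b $  expand S ::= b N
  2  $ N b        b b d f e b $  match b
  3  $ N          b d f e b $    expand N ::= Q f e b
  4  $ b e f Q    b d f e b $    expand Q ::= b d
  5  $ b e f d b  b d f e b $    match b
Stack after step 5: $ b e f d (top = d).

d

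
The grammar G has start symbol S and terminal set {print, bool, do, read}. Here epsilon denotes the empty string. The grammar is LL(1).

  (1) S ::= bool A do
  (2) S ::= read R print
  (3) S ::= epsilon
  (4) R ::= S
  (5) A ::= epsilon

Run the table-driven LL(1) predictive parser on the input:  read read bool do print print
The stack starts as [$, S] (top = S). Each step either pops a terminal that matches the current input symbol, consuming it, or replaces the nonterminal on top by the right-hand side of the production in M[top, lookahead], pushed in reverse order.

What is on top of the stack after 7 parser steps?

     Stack                 Input                            Action
  1  $ S                   read read bool do print print $  expand S ::= read R print
  2  $ print R read        read read bool do print print $  match read
  3  $ print R             read bool do print print $       expand R ::= S
  4  $ print S             read bool do print print $       expand S ::= read R print
  5  $ print print R read  read bool do print print $       match read
  6  $ print print R       bool do print print $            expand R ::= S
  7  $ print print S       bool do print print $            expand S ::= bool A do
Stack after step 7: $ print print do A bool (top = bool).

bool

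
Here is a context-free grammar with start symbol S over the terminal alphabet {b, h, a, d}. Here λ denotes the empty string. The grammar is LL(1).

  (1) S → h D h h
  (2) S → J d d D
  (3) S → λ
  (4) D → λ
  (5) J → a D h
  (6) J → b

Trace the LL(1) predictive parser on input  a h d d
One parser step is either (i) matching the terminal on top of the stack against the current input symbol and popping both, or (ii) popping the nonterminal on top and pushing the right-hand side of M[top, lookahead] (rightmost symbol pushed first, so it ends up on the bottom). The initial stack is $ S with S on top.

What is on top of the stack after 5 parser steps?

step 1: stack=$ S  input=a h d d $  — expand S → J d d D
step 2: stack=$ D d d J  input=a h d d $  — expand J → a D h
step 3: stack=$ D d d h D a  input=a h d d $  — match a
step 4: stack=$ D d d h D  input=h d d $  — expand D → λ
step 5: stack=$ D d d h  input=h d d $  — match h
Stack after step 5: $ D d d (top = d).

d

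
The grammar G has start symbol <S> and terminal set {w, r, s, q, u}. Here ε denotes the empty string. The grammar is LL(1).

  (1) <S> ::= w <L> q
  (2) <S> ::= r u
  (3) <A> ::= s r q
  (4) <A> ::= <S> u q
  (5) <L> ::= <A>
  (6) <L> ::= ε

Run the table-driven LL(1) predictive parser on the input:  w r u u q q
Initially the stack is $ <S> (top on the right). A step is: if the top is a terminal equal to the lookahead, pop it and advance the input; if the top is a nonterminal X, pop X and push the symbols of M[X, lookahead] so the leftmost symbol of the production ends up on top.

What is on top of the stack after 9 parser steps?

q

     Stack        Input          Action
  1  $ <S>        w r u u q q $  expand <S> ::= w <L> q
  2  $ q <L> w    w r u u q q $  match w
  3  $ q <L>      r u u q q $    expand <L> ::= <A>
  4  $ q <A>      r u u q q $    expand <A> ::= <S> u q
  5  $ q q u <S>  r u u q q $    expand <S> ::= r u
  6  $ q q u u r  r u u q q $    match r
  7  $ q q u u    u u q q $      match u
  8  $ q q u      u q q $        match u
  9  $ q q        q q $          match q
Stack after step 9: $ q (top = q).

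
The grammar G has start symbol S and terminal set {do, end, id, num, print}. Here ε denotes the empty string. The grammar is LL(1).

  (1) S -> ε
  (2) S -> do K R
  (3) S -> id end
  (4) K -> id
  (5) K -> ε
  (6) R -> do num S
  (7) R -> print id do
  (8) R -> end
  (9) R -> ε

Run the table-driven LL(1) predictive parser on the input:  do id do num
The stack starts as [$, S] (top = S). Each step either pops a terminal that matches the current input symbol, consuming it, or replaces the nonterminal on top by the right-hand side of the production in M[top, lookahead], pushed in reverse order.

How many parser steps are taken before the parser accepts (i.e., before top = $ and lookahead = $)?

8

     Stack       Input           Action
  1  $ S         do id do num $  expand S -> do K R
  2  $ R K do    do id do num $  match do
  3  $ R K       id do num $     expand K -> id
  4  $ R id      id do num $     match id
  5  $ R         do num $        expand R -> do num S
  6  $ S num do  do num $        match do
  7  $ S num     num $           match num
  8  $ S         $               expand S -> ε
Accept reached after 8 steps.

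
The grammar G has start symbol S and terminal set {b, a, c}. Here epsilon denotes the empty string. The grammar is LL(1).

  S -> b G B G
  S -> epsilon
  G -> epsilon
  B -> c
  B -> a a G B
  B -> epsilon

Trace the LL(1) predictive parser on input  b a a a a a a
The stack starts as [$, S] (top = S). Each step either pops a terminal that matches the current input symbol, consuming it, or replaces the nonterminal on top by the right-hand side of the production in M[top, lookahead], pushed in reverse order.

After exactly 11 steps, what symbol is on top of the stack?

step 1: stack=$ S  input=b a a a a a a $  — expand S -> b G B G
step 2: stack=$ G B G b  input=b a a a a a a $  — match b
step 3: stack=$ G B G  input=a a a a a a $  — expand G -> epsilon
step 4: stack=$ G B  input=a a a a a a $  — expand B -> a a G B
step 5: stack=$ G B G a a  input=a a a a a a $  — match a
step 6: stack=$ G B G a  input=a a a a a $  — match a
step 7: stack=$ G B G  input=a a a a $  — expand G -> epsilon
step 8: stack=$ G B  input=a a a a $  — expand B -> a a G B
step 9: stack=$ G B G a a  input=a a a a $  — match a
step 10: stack=$ G B G a  input=a a a $  — match a
step 11: stack=$ G B G  input=a a $  — expand G -> epsilon
Stack after step 11: $ G B (top = B).

B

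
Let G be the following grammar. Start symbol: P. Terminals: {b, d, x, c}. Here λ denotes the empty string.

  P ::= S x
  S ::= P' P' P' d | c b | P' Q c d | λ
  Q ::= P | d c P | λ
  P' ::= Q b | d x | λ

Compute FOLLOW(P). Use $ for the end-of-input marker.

{$, b, c}

FIRST(P): from P::=S x we get {b, c, d, x}. So FIRST(P) = {b, c, d, x}.
FIRST(Q): from Q::=P we get {b, c, d, x}; from Q::=d c P we get {d}; from Q::=λ we get {λ}. So FIRST(Q) = {λ, b, c, d, x}.
FIRST(P'): from P'::=Q b we get {b, c, d, x}; from P'::=d x we get {d}; from P'::=λ we get {λ}. So FIRST(P') = {λ, b, c, d, x}.
FIRST(S): from S::=P' P' P' d we get {b, c, d, x}; from S::=c b we get {c}; from S::=P' Q c d we get {b, c, d, x}; from S::=λ we get {λ}. So FIRST(S) = {λ, b, c, d, x}.
FOLLOW(P) includes $ since P is the start symbol.
FOLLOW(S): in P::=S x, S is followed by x with FIRST {x}. Thus FOLLOW(S) = {x}.
FOLLOW(Q): in S::=P' Q c d, Q is followed by c d with FIRST {c}; in P'::=Q b, Q is followed by b with FIRST {b}. Thus FOLLOW(Q) = {b, c}.
FOLLOW(P): in Q::=P, the suffix after P is empty, so FOLLOW(P) ⊇ FOLLOW(Q) = {b, c}; in Q::=d c P, the suffix after P is empty, so FOLLOW(P) ⊇ FOLLOW(Q) = {b, c}. Thus FOLLOW(P) = {$, b, c}.
FOLLOW(P'): in S::=P' P' P' d (occurrence 1), P' is followed by P' P' d with FIRST {b, c, d, x}; in S::=P' P' P' d (occurrence 2), P' is followed by P' d with FIRST {b, c, d, x}; in S::=P' P' P' d (occurrence 3), P' is followed by d with FIRST {d}; in S::=P' Q c d, P' is followed by Q c d with FIRST {b, c, d, x}. Thus FOLLOW(P') = {b, c, d, x}.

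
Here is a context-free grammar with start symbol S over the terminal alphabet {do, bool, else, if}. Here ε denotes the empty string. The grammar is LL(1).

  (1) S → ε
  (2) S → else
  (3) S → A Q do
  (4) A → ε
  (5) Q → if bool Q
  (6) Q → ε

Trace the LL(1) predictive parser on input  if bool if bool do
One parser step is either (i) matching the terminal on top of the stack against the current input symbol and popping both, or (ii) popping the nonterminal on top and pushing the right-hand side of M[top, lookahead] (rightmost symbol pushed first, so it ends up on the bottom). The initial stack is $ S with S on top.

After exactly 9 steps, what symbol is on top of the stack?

do

step 1: stack=$ S  input=if bool if bool do $  — expand S → A Q do
step 2: stack=$ do Q A  input=if bool if bool do $  — expand A → ε
step 3: stack=$ do Q  input=if bool if bool do $  — expand Q → if bool Q
step 4: stack=$ do Q bool if  input=if bool if bool do $  — match if
step 5: stack=$ do Q bool  input=bool if bool do $  — match bool
step 6: stack=$ do Q  input=if bool do $  — expand Q → if bool Q
step 7: stack=$ do Q bool if  input=if bool do $  — match if
step 8: stack=$ do Q bool  input=bool do $  — match bool
step 9: stack=$ do Q  input=do $  — expand Q → ε
Stack after step 9: $ do (top = do).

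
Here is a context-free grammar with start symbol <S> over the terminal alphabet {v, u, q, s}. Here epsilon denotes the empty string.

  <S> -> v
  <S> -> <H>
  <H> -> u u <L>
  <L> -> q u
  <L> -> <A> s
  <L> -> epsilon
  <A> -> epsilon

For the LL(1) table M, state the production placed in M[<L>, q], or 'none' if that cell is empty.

<L> -> q u

FIRST(<H>): from <H>->u u <L> we get {u}. So FIRST(<H>) = {u}.
FIRST(<A>): from <A>->epsilon we get {epsilon}. So FIRST(<A>) = {epsilon}.
FIRST(<S>): from <S>->v we get {v}; from <S>-><H> we get {u}. So FIRST(<S>) = {u, v}.
FIRST(<L>): from <L>->q u we get {q}; from <L>-><A> s we get {s}; from <L>->epsilon we get {epsilon}. So FIRST(<L>) = {epsilon, q, s}.
FOLLOW(<S>) includes $ since <S> is the start symbol.
FOLLOW(<H>): in <S>-><H>, the suffix after <H> is empty, so FOLLOW(<H>) ⊇ FOLLOW(<S>) = {$}. Thus FOLLOW(<H>) = {$}.
FOLLOW(<L>): in <H>->u u <L>, the suffix after <L> is empty, so FOLLOW(<L>) ⊇ FOLLOW(<H>) = {$}. Thus FOLLOW(<L>) = {$}.
For <L> -> q u: FIRST(q u) = {q}, so it goes in M[<L>, t] for t ∈ {q}.
For <L> -> <A> s: FIRST(<A> s) = {s}, so it goes in M[<L>, t] for t ∈ {s}.
For <L> -> epsilon: FIRST(epsilon) = {epsilon}, so it goes in M[<L>, t] for t ∈ {}; since epsilon ∈ FIRST, also for every t ∈ FOLLOW(<L>) = {$}.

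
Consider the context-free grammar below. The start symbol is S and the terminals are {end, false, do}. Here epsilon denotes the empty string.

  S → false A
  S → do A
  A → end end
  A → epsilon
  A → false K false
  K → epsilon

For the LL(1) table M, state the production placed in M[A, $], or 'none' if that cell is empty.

A → epsilon

FIRST(S) = {do, false}
FIRST(A) = {epsilon, end, false}
FIRST(K) = {epsilon}
FOLLOW(S) includes $ since S is the start symbol.
FOLLOW(S): S appears on no right-hand side. Thus FOLLOW(S) = {$}.
FOLLOW(A): in S→false A, the suffix after A is empty, so FOLLOW(A) ⊇ FOLLOW(S) = {$}; in S→do A, the suffix after A is empty, so FOLLOW(A) ⊇ FOLLOW(S) = {$}. Thus FOLLOW(A) = {$}.
For A → end end: FIRST(end end) = {end}, so it goes in M[A, t] for t ∈ {end}.
For A → epsilon: FIRST(epsilon) = {epsilon}, so it goes in M[A, t] for t ∈ {}; since epsilon ∈ FIRST, also for every t ∈ FOLLOW(A) = {$}.
For A → false K false: FIRST(false K false) = {false}, so it goes in M[A, t] for t ∈ {false}.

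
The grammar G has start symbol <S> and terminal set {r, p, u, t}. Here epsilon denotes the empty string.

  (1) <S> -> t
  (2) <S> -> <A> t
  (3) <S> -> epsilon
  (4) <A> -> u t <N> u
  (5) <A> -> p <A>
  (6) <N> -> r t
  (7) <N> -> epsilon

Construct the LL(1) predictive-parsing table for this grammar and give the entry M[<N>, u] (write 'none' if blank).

FIRST(<A>): from <A>->u t <N> u we get {u}; from <A>->p <A> we get {p}. So FIRST(<A>) = {p, u}.
FIRST(<N>): from <N>->r t we get {r}; from <N>->epsilon we get {epsilon}. So FIRST(<N>) = {epsilon, r}.
FIRST(<S>): from <S>->t we get {t}; from <S>-><A> t we get {p, u}; from <S>->epsilon we get {epsilon}. So FIRST(<S>) = {epsilon, p, t, u}.
FOLLOW(<S>) includes $ since <S> is the start symbol.
FOLLOW(<N>): in <A>->u t <N> u, <N> is followed by u with FIRST {u}. Thus FOLLOW(<N>) = {u}.
For <N> -> r t: FIRST(r t) = {r}, so it goes in M[<N>, t] for t ∈ {r}.
For <N> -> epsilon: FIRST(epsilon) = {epsilon}, so it goes in M[<N>, t] for t ∈ {}; since epsilon ∈ FIRST, also for every t ∈ FOLLOW(<N>) = {u}.

<N> -> epsilon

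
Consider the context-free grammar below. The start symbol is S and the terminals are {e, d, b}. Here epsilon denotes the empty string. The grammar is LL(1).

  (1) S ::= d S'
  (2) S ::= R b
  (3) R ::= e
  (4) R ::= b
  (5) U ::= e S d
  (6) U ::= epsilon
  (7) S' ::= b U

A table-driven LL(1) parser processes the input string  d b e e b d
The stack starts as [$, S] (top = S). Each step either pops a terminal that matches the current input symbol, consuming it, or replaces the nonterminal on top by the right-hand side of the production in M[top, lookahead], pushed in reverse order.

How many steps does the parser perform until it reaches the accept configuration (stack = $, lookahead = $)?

step 1: stack=$ S  input=d b e e b d $  — expand S ::= d S'
step 2: stack=$ S' d  input=d b e e b d $  — match d
step 3: stack=$ S'  input=b e e b d $  — expand S' ::= b U
step 4: stack=$ U b  input=b e e b d $  — match b
step 5: stack=$ U  input=e e b d $  — expand U ::= e S d
step 6: stack=$ d S e  input=e e b d $  — match e
step 7: stack=$ d S  input=e b d $  — expand S ::= R b
step 8: stack=$ d b R  input=e b d $  — expand R ::= e
step 9: stack=$ d b e  input=e b d $  — match e
step 10: stack=$ d b  input=b d $  — match b
step 11: stack=$ d  input=d $  — match d
Accept reached after 11 steps.

11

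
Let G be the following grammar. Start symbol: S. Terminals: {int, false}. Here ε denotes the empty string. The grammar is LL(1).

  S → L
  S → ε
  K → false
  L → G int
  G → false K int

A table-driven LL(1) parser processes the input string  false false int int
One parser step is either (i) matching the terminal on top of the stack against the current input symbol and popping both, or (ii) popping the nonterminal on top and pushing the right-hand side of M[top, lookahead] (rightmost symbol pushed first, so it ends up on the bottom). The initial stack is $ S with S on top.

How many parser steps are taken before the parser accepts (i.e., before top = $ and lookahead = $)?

step 1: stack=$ S  input=false false int int $  — expand S → L
step 2: stack=$ L  input=false false int int $  — expand L → G int
step 3: stack=$ int G  input=false false int int $  — expand G → false K int
step 4: stack=$ int int K false  input=false false int int $  — match false
step 5: stack=$ int int K  input=false int int $  — expand K → false
step 6: stack=$ int int false  input=false int int $  — match false
step 7: stack=$ int int  input=int int $  — match int
step 8: stack=$ int  input=int $  — match int
Accept reached after 8 steps.

8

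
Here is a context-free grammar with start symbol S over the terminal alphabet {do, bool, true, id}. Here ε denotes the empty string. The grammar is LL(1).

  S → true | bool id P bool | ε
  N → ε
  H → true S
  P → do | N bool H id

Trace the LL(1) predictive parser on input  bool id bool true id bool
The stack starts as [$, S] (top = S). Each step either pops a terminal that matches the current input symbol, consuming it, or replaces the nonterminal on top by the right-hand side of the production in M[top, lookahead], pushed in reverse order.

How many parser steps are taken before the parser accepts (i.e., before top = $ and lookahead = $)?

      Stack               Input                        Action
   1  $ S                 bool id bool true id bool $  expand S → bool id P bool
   2  $ bool P id bool    bool id bool true id bool $  match bool
   3  $ bool P id         id bool true id bool $       match id
   4  $ bool P            bool true id bool $          expand P → N bool H id
   5  $ bool id H bool N  bool true id bool $          expand N → ε
   6  $ bool id H bool    bool true id bool $          match bool
   7  $ bool id H         true id bool $               expand H → true S
   8  $ bool id S true    true id bool $               match true
   9  $ bool id S         id bool $                    expand S → ε
  10  $ bool id           id bool $                    match id
  11  $ bool              bool $                       match bool
Accept reached after 11 steps.

11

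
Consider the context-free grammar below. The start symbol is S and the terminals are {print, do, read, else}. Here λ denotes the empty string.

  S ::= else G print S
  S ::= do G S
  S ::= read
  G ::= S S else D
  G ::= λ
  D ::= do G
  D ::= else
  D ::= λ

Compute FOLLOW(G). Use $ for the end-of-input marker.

FIRST(S): from S::=else G print S we get {else}; from S::=do G S we get {do}; from S::=read we get {read}. So FIRST(S) = {do, else, read}.
FIRST(D): from D::=do G we get {do}; from D::=else we get {else}; from D::=λ we get {λ}. So FIRST(D) = {λ, do, else}.
FIRST(G): from G::=S S else D we get {do, else, read}; from G::=λ we get {λ}. So FIRST(G) = {λ, do, else, read}.
FOLLOW(S) includes $ since S is the start symbol.
FOLLOW(S): in S::=else G print S, the suffix after S is empty (adds nothing new); in S::=do G S, the suffix after S is empty (adds nothing new); in G::=S S else D (occurrence 1), S is followed by S else D with FIRST {do, else, read}; in G::=S S else D (occurrence 2), S is followed by else D with FIRST {else}. Thus FOLLOW(S) = {$, do, else, read}.
FOLLOW(G): in S::=else G print S, G is followed by print S with FIRST {print}; in S::=do G S, G is followed by S with FIRST {do, else, read}; in D::=do G, the suffix after G is empty, so FOLLOW(G) ⊇ FOLLOW(D) = {do, else, print, read}. Thus FOLLOW(G) = {do, else, print, read}.
FOLLOW(D): in G::=S S else D, the suffix after D is empty, so FOLLOW(D) ⊇ FOLLOW(G) = {do, else, print, read}. Thus FOLLOW(D) = {do, else, print, read}.

{do, else, print, read}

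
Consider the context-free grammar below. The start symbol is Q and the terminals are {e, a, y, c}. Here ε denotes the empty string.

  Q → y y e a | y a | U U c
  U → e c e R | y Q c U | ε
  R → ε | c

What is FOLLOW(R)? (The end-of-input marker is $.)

FIRST(U) = {ε, e, y}
FIRST(R) = {ε, c}
FIRST(Q) = {c, e, y}  (via U U c)
FOLLOW(Q) includes $ since Q is the start symbol.
FOLLOW(Q): in U→y Q c U, Q is followed by c U with FIRST {c}. Thus FOLLOW(Q) = {$, c}.
FOLLOW(U): in Q→U U c (occurrence 1), U is followed by U c with FIRST {c, e, y}; in Q→U U c (occurrence 2), U is followed by c with FIRST {c}; in U→y Q c U, the suffix after U is empty (adds nothing new). Thus FOLLOW(U) = {c, e, y}.
FOLLOW(R): in U→e c e R, the suffix after R is empty, so FOLLOW(R) ⊇ FOLLOW(U) = {c, e, y}. Thus FOLLOW(R) = {c, e, y}.

{c, e, y}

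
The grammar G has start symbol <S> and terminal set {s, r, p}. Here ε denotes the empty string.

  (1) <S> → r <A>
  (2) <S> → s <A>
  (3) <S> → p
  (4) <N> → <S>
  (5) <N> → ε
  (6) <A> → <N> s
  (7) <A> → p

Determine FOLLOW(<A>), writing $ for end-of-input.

FIRST(<S>): from <S>→r <A> we get {r}; from <S>→s <A> we get {s}; from <S>→p we get {p}. So FIRST(<S>) = {p, r, s}.
FIRST(<N>): from <N>→<S> we get {p, r, s}; from <N>→ε we get {ε}. So FIRST(<N>) = {ε, p, r, s}.
FIRST(<A>): from <A>→<N> s we get {p, r, s}; from <A>→p we get {p}. So FIRST(<A>) = {p, r, s}.
FOLLOW(<S>) includes $ since <S> is the start symbol.
FOLLOW(<N>): in <A>→<N> s, <N> is followed by s with FIRST {s}. Thus FOLLOW(<N>) = {s}.
FOLLOW(<S>): in <N>→<S>, the suffix after <S> is empty, so FOLLOW(<S>) ⊇ FOLLOW(<N>) = {s}. Thus FOLLOW(<S>) = {$, s}.
FOLLOW(<A>): in <S>→r <A>, the suffix after <A> is empty, so FOLLOW(<A>) ⊇ FOLLOW(<S>) = {$, s}; in <S>→s <A>, the suffix after <A> is empty, so FOLLOW(<A>) ⊇ FOLLOW(<S>) = {$, s}. Thus FOLLOW(<A>) = {$, s}.

{$, s}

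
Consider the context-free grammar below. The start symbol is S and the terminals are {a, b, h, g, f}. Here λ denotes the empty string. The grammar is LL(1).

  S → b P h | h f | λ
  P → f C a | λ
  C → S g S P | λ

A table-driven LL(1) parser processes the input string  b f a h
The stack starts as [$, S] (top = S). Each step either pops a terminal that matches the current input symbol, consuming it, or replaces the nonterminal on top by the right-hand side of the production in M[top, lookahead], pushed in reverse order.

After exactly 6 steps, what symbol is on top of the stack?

h

     Stack      Input      Action
  1  $ S        b f a h $  expand S → b P h
  2  $ h P b    b f a h $  match b
  3  $ h P      f a h $    expand P → f C a
  4  $ h a C f  f a h $    match f
  5  $ h a C    a h $      expand C → λ
  6  $ h a      a h $      match a
Stack after step 6: $ h (top = h).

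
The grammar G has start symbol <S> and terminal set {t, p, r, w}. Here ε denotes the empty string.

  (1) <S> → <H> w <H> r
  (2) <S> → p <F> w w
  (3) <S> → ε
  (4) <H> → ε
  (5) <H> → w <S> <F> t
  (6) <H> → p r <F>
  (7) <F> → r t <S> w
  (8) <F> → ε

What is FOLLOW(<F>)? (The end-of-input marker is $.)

{r, t, w}

FIRST(<H>) = {ε, p, w}
FIRST(<F>) = {ε, r}
FIRST(<S>) = {ε, p, w}  (via <H> w <H> r)
FOLLOW(<S>) includes $ since <S> is the start symbol.
FOLLOW(<S>): in <H>→w <S> <F> t, <S> is followed by <F> t with FIRST {r, t}; in <F>→r t <S> w, <S> is followed by w with FIRST {w}. Thus FOLLOW(<S>) = {$, r, t, w}.
FOLLOW(<H>): in <S>→<H> w <H> r (occurrence 1), <H> is followed by w <H> r with FIRST {w}; in <S>→<H> w <H> r (occurrence 2), <H> is followed by r with FIRST {r}. Thus FOLLOW(<H>) = {r, w}.
FOLLOW(<F>): in <S>→p <F> w w, <F> is followed by w w with FIRST {w}; in <H>→w <S> <F> t, <F> is followed by t with FIRST {t}; in <H>→p r <F>, the suffix after <F> is empty, so FOLLOW(<F>) ⊇ FOLLOW(<H>) = {r, w}. Thus FOLLOW(<F>) = {r, t, w}.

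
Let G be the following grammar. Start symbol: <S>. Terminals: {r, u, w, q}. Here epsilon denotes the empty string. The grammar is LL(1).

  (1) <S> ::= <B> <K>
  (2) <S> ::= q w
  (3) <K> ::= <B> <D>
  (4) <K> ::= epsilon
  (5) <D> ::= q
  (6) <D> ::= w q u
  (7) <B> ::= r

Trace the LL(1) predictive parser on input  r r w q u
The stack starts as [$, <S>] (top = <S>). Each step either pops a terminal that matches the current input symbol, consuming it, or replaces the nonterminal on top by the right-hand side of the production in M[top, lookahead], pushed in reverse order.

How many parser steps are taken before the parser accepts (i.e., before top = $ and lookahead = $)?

10

step 1: stack=$ <S>  input=r r w q u $  — expand <S> ::= <B> <K>
step 2: stack=$ <K> <B>  input=r r w q u $  — expand <B> ::= r
step 3: stack=$ <K> r  input=r r w q u $  — match r
step 4: stack=$ <K>  input=r w q u $  — expand <K> ::= <B> <D>
step 5: stack=$ <D> <B>  input=r w q u $  — expand <B> ::= r
step 6: stack=$ <D> r  input=r w q u $  — match r
step 7: stack=$ <D>  input=w q u $  — expand <D> ::= w q u
step 8: stack=$ u q w  input=w q u $  — match w
step 9: stack=$ u q  input=q u $  — match q
step 10: stack=$ u  input=u $  — match u
Accept reached after 10 steps.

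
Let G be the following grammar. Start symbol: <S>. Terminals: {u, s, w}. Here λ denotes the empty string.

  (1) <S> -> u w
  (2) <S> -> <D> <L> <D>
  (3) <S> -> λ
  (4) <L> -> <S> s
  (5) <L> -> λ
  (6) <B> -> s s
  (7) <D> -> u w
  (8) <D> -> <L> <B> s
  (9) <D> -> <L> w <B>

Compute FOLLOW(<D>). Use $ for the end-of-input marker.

{$, s, u, w}

FIRST(<B>): from <B>->s s we get {s}. So FIRST(<B>) = {s}.
FIRST(<S>): from <S>->u w we get {u}; from <S>-><D> <L> <D> we get {s, u, w}; from <S>->λ we get {λ}. So FIRST(<S>) = {λ, s, u, w}.
FIRST(<L>): from <L>-><S> s we get {s, u, w}; from <L>->λ we get {λ}. So FIRST(<L>) = {λ, s, u, w}.
FIRST(<D>): from <D>->u w we get {u}; from <D>-><L> <B> s we get {s, u, w}; from <D>-><L> w <B> we get {s, u, w}. So FIRST(<D>) = {s, u, w}.
FOLLOW(<S>) includes $ since <S> is the start symbol.
FOLLOW(<S>): in <L>-><S> s, <S> is followed by s with FIRST {s}. Thus FOLLOW(<S>) = {$, s}.
FOLLOW(<L>): in <S>-><D> <L> <D>, <L> is followed by <D> with FIRST {s, u, w}; in <D>-><L> <B> s, <L> is followed by <B> s with FIRST {s}; in <D>-><L> w <B>, <L> is followed by w <B> with FIRST {w}. Thus FOLLOW(<L>) = {s, u, w}.
FOLLOW(<D>): in <S>-><D> <L> <D> (occurrence 1), <D> is followed by <L> <D> with FIRST {s, u, w}; in <S>-><D> <L> <D> (occurrence 2), the suffix after <D> is empty, so FOLLOW(<D>) ⊇ FOLLOW(<S>) = {$, s}. Thus FOLLOW(<D>) = {$, s, u, w}.
FOLLOW(<B>): in <D>-><L> <B> s, <B> is followed by s with FIRST {s}; in <D>-><L> w <B>, the suffix after <B> is empty, so FOLLOW(<B>) ⊇ FOLLOW(<D>) = {$, s, u, w}. Thus FOLLOW(<B>) = {$, s, u, w}.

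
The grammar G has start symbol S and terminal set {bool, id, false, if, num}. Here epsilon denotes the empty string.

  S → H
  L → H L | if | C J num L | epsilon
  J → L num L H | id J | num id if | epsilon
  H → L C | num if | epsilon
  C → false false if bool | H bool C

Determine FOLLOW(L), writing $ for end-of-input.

{bool, false, if, num}

FIRST(S) = {epsilon, bool, false, if, num}  (via H)
FIRST(L) = {epsilon, bool, false, if, num}  (via H L, C J num L)
FIRST(J) = {epsilon, bool, false, id, if, num}  (via L num L H)
FIRST(H) = {epsilon, bool, false, if, num}  (via L C)
FIRST(C) = {bool, false, if, num}  (via H bool C)
FOLLOW(S) includes $ since S is the start symbol.
FOLLOW(S): S appears on no right-hand side. Thus FOLLOW(S) = {$}.
FOLLOW(J): in L→C J num L, J is followed by num L with FIRST {num}; in J→id J, the suffix after J is empty (adds nothing new). Thus FOLLOW(J) = {num}.
FOLLOW(L): in L→H L, the suffix after L is empty (adds nothing new); in L→C J num L, the suffix after L is empty (adds nothing new); in J→L num L H (occurrence 1), L is followed by num L H with FIRST {num}; in J→L num L H (occurrence 2), L is followed by H with FIRST {epsilon, bool, false, if, num}; in J→L num L H (occurrence 2), the suffix after L is nullable, so FOLLOW(L) ⊇ FOLLOW(J) = {num}; in H→L C, L is followed by C with FIRST {bool, false, if, num}. Thus FOLLOW(L) = {bool, false, if, num}.
FOLLOW(H): in S→H, the suffix after H is empty, so FOLLOW(H) ⊇ FOLLOW(S) = {$}; in L→H L, H is followed by L with FIRST {epsilon, bool, false, if, num}; in L→H L, the suffix after H is nullable, so FOLLOW(H) ⊇ FOLLOW(L) = {bool, false, if, num}; in J→L num L H, the suffix after H is empty, so FOLLOW(H) ⊇ FOLLOW(J) = {num}; in C→H bool C, H is followed by bool C with FIRST {bool}. Thus FOLLOW(H) = {$, bool, false, if, num}.
FOLLOW(C): in L→C J num L, C is followed by J num L with FIRST {bool, false, id, if, num}; in H→L C, the suffix after C is empty, so FOLLOW(C) ⊇ FOLLOW(H) = {$, bool, false, if, num}; in C→H bool C, the suffix after C is empty (adds nothing new). Thus FOLLOW(C) = {$, bool, false, id, if, num}.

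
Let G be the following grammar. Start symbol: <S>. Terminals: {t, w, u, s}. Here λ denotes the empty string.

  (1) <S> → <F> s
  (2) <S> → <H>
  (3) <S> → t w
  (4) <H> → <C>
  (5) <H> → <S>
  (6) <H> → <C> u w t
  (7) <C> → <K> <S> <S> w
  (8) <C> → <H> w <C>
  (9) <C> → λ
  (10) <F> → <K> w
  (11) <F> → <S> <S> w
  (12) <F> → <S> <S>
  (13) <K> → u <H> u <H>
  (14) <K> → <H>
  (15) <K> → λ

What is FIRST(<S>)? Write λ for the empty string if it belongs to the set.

FIRST(<S>): from <S>→<F> s we get {s, t, u, w}; from <S>→<H> we get {λ, s, t, u, w}; from <S>→t w we get {t}. So FIRST(<S>) = {λ, s, t, u, w}.
FIRST(<H>): from <H>→<C> we get {λ, s, t, u, w}; from <H>→<S> we get {λ, s, t, u, w}; from <H>→<C> u w t we get {s, t, u, w}. So FIRST(<H>) = {λ, s, t, u, w}.
FIRST(<K>): from <K>→u <H> u <H> we get {u}; from <K>→<H> we get {λ, s, t, u, w}; from <K>→λ we get {λ}. So FIRST(<K>) = {λ, s, t, u, w}.
FIRST(<C>): from <C>→<K> <S> <S> w we get {s, t, u, w}; from <C>→<H> w <C> we get {s, t, u, w}; from <C>→λ we get {λ}. So FIRST(<C>) = {λ, s, t, u, w}.
FIRST(<F>): from <F>→<K> w we get {s, t, u, w}; from <F>→<S> <S> w we get {s, t, u, w}; from <F>→<S> <S> we get {λ, s, t, u, w}. So FIRST(<F>) = {λ, s, t, u, w}.

{λ, s, t, u, w}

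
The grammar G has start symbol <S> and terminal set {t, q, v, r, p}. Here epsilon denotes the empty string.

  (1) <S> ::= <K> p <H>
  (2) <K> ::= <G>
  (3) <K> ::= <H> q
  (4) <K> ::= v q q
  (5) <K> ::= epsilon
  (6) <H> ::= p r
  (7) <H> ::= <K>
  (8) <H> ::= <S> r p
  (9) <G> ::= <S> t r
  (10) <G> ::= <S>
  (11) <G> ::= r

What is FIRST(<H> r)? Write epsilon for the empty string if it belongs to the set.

{p, q, r, v}

FIRST(<S>): from <S>::=<K> p <H> we get {p, q, r, v}. So FIRST(<S>) = {p, q, r, v}.
FIRST(<G>): from <G>::=<S> t r we get {p, q, r, v}; from <G>::=<S> we get {p, q, r, v}; from <G>::=r we get {r}. So FIRST(<G>) = {p, q, r, v}.
FIRST(<K>): from <K>::=<G> we get {p, q, r, v}; from <K>::=<H> q we get {p, q, r, v}; from <K>::=v q q we get {v}; from <K>::=epsilon we get {epsilon}. So FIRST(<K>) = {epsilon, p, q, r, v}.
FIRST(<H>): from <H>::=p r we get {p}; from <H>::=<K> we get {epsilon, p, q, r, v}; from <H>::=<S> r p we get {p, q, r, v}. So FIRST(<H>) = {epsilon, p, q, r, v}.
FIRST(<H> r): take FIRST of each symbol in turn, carrying on past any symbol whose FIRST contains epsilon; result {p, q, r, v}.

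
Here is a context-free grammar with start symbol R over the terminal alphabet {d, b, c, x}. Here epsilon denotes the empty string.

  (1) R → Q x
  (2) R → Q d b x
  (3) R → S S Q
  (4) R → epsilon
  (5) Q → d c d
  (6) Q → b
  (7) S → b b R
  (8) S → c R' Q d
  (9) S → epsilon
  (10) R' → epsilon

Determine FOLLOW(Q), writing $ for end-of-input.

FIRST(Q): from Q→d c d we get {d}; from Q→b we get {b}. So FIRST(Q) = {b, d}.
FIRST(S): from S→b b R we get {b}; from S→c R' Q d we get {c}; from S→epsilon we get {epsilon}. So FIRST(S) = {epsilon, b, c}.
FIRST(R'): from R'→epsilon we get {epsilon}. So FIRST(R') = {epsilon}.
FIRST(R): from R→Q x we get {b, d}; from R→Q d b x we get {b, d}; from R→S S Q we get {b, c, d}; from R→epsilon we get {epsilon}. So FIRST(R) = {epsilon, b, c, d}.
FOLLOW(R) includes $ since R is the start symbol.
FOLLOW(S): in R→S S Q (occurrence 1), S is followed by S Q with FIRST {b, c, d}; in R→S S Q (occurrence 2), S is followed by Q with FIRST {b, d}. Thus FOLLOW(S) = {b, c, d}.
FOLLOW(R): in S→b b R, the suffix after R is empty, so FOLLOW(R) ⊇ FOLLOW(S) = {b, c, d}. Thus FOLLOW(R) = {$, b, c, d}.
FOLLOW(Q): in R→Q x, Q is followed by x with FIRST {x}; in R→Q d b x, Q is followed by d b x with FIRST {d}; in R→S S Q, the suffix after Q is empty, so FOLLOW(Q) ⊇ FOLLOW(R) = {$, b, c, d}; in S→c R' Q d, Q is followed by d with FIRST {d}. Thus FOLLOW(Q) = {$, b, c, d, x}.
FOLLOW(R'): in S→c R' Q d, R' is followed by Q d with FIRST {b, d}. Thus FOLLOW(R') = {b, d}.

{$, b, c, d, x}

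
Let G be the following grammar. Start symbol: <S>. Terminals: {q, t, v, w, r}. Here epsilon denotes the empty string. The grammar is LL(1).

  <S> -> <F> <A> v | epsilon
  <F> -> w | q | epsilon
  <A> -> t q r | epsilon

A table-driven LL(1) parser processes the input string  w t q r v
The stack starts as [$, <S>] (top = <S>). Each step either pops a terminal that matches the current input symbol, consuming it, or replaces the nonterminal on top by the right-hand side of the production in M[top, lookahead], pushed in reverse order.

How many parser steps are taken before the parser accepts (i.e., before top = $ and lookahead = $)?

     Stack        Input        Action
  1  $ <S>        w t q r v $  expand <S> -> <F> <A> v
  2  $ v <A> <F>  w t q r v $  expand <F> -> w
  3  $ v <A> w    w t q r v $  match w
  4  $ v <A>      t q r v $    expand <A> -> t q r
  5  $ v r q t    t q r v $    match t
  6  $ v r q      q r v $      match q
  7  $ v r        r v $        match r
  8  $ v          v $          match v
Accept reached after 8 steps.

8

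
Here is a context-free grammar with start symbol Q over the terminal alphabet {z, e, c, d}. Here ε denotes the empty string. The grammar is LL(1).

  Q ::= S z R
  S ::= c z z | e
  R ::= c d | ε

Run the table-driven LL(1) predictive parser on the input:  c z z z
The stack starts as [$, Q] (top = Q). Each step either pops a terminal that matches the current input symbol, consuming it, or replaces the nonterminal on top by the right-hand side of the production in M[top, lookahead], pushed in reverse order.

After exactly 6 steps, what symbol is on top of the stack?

R

     Stack        Input      Action
  1  $ Q          c z z z $  expand Q ::= S z R
  2  $ R z S      c z z z $  expand S ::= c z z
  3  $ R z z z c  c z z z $  match c
  4  $ R z z z    z z z $    match z
  5  $ R z z      z z $      match z
  6  $ R z        z $        match z
Stack after step 6: $ R (top = R).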